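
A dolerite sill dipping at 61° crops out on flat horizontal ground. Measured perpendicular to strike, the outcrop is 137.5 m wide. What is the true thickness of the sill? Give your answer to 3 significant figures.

120 m

True thickness t = w · sin(dip) = 137.5 × sin 61°
t = 137.5 × 0.8746 = 120.260 m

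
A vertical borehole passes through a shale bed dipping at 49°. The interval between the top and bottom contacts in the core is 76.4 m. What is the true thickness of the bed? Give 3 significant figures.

50.1 m

True thickness t = h · cos(dip) = 76.4 × cos 49°
t = 76.4 × 0.6561 = 50.123 m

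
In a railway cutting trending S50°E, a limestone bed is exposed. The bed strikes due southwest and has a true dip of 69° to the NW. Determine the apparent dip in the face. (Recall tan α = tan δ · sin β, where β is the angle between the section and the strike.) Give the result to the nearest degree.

The section lies 85° from the strike.
tan(apparent dip) = tan 69° · sin 85° = 2.5952
α = arctan(2.5952) = 68.93°

69°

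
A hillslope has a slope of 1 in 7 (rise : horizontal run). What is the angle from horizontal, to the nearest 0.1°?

tan θ = 1/7 = 0.1429
θ = arctan(0.1429) = 8.13°

8.1°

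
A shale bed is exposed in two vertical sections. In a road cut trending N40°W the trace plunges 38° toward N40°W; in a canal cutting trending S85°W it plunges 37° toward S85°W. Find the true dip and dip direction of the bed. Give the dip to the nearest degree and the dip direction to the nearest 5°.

The two traces are lines in the plane: v₁ = (sin 320°·cos 38°, cos 320°·cos 38°, −sin 38°), v₂ = (sin 265°·cos 37°, cos 265°·cos 37°, −sin 37°).
Cross product v₁ × v₂ gives the pole to the plane: n ∝ (-0.406, 0.185, 0.516).
tan δ = √(n_x²+n_y²)/n_z = 0.446/0.516, so δ = 40.9°.
The horizontal component of n points toward azimuth atan2(n_x, n_y) = 294°, the dip direction.

true dip 41°, dip direction 295°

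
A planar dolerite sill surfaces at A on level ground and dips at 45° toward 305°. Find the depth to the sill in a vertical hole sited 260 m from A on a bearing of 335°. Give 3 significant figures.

The hole lies 30° from the dip direction, so the down-dip offset is 260 × cos 30° = 225.17 m.
Depth = down-dip offset × tan(dip) = 225.17 × tan 45° = 225.17 × 1.0000
Depth = 225.17 m

225 m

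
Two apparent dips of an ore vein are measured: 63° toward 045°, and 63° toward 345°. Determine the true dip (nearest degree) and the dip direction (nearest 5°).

true dip 66°, dip direction 015°

Represent each trace as a vector plunging at its apparent dip toward its trend (east-north-up frame): v₁ = (0.321, 0.321, -0.891), v₂ = (-0.118, 0.439, -0.891).
The plane normal is n = v₁ × v₂ ∝ (0.105, 0.391, 0.178).
tan δ = √(n_x²+n_y²)/n_z = 0.405/0.178, so δ = 66.2°.
Dip direction = azimuth of (n_x, n_y) = atan2(0.105, 0.391) = 15°.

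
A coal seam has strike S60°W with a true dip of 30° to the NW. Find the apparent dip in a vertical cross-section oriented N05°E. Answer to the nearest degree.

25°

The strike is S60°W and the section trends N05°E; the acute angle between them is β = 55°.
tan α = tan 30° × sin 55° = 0.5774 × 0.8192 = 0.4729
apparent dip = arctan 0.4729 = 25.31°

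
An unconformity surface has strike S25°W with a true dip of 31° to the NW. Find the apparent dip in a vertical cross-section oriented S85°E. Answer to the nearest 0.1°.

Angle between strike (S25°W) and section (S85°E): β = 70°.
tan(apparent dip) = tan 31° · sin 70° = 0.5646
α = arctan(0.5646) = 29.45°

29.5°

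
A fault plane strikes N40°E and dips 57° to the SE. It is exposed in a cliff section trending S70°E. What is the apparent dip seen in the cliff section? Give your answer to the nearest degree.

55°

Angle between strike (N40°E) and section (S70°E): β = 70°.
tan α = tan 57° × sin 70° = 1.5399 × 0.9397 = 1.4470
apparent dip = arctan 1.4470 = 55.35°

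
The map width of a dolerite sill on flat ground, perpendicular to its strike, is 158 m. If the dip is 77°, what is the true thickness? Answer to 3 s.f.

154 m

True thickness t = w · sin(dip) = 158 × sin 77°
t = 158 × 0.9744 = 153.950 m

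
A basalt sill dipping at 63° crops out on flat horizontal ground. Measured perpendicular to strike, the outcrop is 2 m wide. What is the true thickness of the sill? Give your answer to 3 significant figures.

True thickness t = w · sin(dip) = 2 × sin 63°
t = 2 × 0.8910 = 1.782 m

1.78 m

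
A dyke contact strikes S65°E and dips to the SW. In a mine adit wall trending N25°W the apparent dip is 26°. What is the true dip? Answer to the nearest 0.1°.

37.2°

β = acute angle between strike S65°E and section N25°W = 40°.
tan δ = tan α / sin β = tan 26° / sin 40° = 0.4877 / 0.6428 = 0.7588
true dip = arctan 0.7588 = 37.19°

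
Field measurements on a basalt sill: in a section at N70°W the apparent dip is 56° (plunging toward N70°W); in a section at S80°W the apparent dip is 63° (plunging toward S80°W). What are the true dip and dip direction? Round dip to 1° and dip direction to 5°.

true dip 64°, dip direction 250°

The two traces are lines in the plane: v₁ = (sin 290°·cos 56°, cos 290°·cos 56°, −sin 56°), v₂ = (sin 260°·cos 63°, cos 260°·cos 63°, −sin 63°).
The plane normal is n = v₁ × v₂ ∝ (-0.236, -0.098, 0.127).
tan δ = √(n_x²+n_y²)/n_z = 0.255/0.127, so δ = 63.5°.
Dip direction = azimuth of (n_x, n_y) = atan2(-0.236, -0.098) = 248°.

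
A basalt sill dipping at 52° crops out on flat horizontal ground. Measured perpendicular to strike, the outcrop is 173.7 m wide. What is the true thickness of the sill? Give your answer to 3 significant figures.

137 m

True thickness t = w · sin(dip) = 173.7 × sin 52°
t = 173.7 × 0.7880 = 136.877 m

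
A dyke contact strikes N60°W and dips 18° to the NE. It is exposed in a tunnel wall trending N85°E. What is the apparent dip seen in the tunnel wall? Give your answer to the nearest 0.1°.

The strike is N60°W and the section trends N85°E; the acute angle between them is β = 35°.
tan(apparent dip) = tan 18° · sin 35° = 0.1864
α = arctan(0.1864) = 10.56°

10.6°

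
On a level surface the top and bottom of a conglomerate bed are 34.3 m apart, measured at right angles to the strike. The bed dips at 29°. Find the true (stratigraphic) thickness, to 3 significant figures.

True thickness t = w · sin(dip) = 34.3 × sin 29°
t = 34.3 × 0.4848 = 16.629 m

16.6 m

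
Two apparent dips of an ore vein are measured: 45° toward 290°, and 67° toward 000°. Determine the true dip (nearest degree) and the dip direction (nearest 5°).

true dip 67°, dip direction 355°

Each apparent-dip line lies in the plane. As unit vectors (x east, y north, z up), v₁ plunges 45°→290° and v₂ plunges 67°→000°.
Cross product v₁ × v₂ gives the pole to the plane: n ∝ (-0.054, 0.612, 0.260).
tan δ = √(n_x²+n_y²)/n_z = 0.614/0.260, so δ = 67.1°.
Dip direction = atan2(-0.054, 0.612) = 355° (azimuth of n's horizontal projection).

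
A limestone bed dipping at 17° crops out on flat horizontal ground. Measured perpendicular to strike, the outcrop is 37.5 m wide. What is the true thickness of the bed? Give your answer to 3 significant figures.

True thickness t = w · sin(dip) = 37.5 × sin 17°
t = 37.5 × 0.2924 = 10.964 m

11.0 m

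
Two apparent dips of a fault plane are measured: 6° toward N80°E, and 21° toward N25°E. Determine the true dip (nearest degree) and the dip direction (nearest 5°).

Each apparent-dip line lies in the plane. As unit vectors (x east, y north, z up), v₁ plunges 6°→N80°E and v₂ plunges 21°→N25°E.
n = v₁ × v₂ = (0.027, 0.310, 0.761) (taken with n_z > 0).
True dip = arccos(n_z / |n|) = arccos(0.9257) = 22.2°.
Dip direction = azimuth of (n_x, n_y) = atan2(0.027, 0.310) = 5°.

true dip 22°, dip direction 005°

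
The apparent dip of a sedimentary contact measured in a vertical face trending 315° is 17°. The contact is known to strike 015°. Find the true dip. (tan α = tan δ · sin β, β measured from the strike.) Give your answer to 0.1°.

19.4°

The section is 60° from the strike.
tan(true dip) = tan 17° / sin 60° = 0.3530
true dip = arctan 0.3530 = 19.44°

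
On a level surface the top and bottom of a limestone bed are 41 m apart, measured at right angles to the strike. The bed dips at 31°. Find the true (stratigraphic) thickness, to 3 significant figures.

21.1 m

True thickness t = w · sin(dip) = 41 × sin 31°
t = 41 × 0.5150 = 21.117 m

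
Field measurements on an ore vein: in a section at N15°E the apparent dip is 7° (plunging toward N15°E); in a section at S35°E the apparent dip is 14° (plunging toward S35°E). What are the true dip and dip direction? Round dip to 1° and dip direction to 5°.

true dip 24°, dip direction 090°

Represent each trace as a vector plunging at its apparent dip toward its trend (east-north-up frame): v₁ = (0.257, 0.959, -0.122), v₂ = (0.557, -0.795, -0.242).
Cross product v₁ × v₂ gives the pole to the plane: n ∝ (0.329, 0.006, 0.738).
True dip = arccos(n_z / |n|) = arccos(0.9134) = 24.0°.
Dip direction = atan2(0.329, 0.006) = 89° (azimuth of n's horizontal projection).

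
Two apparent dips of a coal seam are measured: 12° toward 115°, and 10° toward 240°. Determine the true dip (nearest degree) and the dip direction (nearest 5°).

Represent each trace as a vector plunging at its apparent dip toward its trend (east-north-up frame): v₁ = (0.887, -0.413, -0.208), v₂ = (-0.853, -0.492, -0.174).
The plane normal is n = v₁ × v₂ ∝ (0.031, -0.331, 0.789).
Dip δ = arctan(|n_h|/n_z) = arctan(0.333/0.789) = 22.9°.
Dip direction = azimuth of (n_x, n_y) = atan2(0.031, -0.331) = 175°.

true dip 23°, dip direction 175°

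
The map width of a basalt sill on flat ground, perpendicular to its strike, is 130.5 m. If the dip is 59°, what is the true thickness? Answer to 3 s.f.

112 m

True thickness t = w · sin(dip) = 130.5 × sin 59°
t = 130.5 × 0.8572 = 111.860 m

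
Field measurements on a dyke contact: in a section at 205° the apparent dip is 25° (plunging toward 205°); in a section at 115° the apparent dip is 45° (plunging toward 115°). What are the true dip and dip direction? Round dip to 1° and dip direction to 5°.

The two traces are lines in the plane: v₁ = (sin 205°·cos 25°, cos 205°·cos 25°, −sin 25°), v₂ = (sin 115°·cos 45°, cos 115°·cos 45°, −sin 45°).
n = v₁ × v₂ = (0.455, -0.542, 0.641) (taken with n_z > 0).
tan δ = √(n_x²+n_y²)/n_z = 0.707/0.641, so δ = 47.8°.
Dip direction = azimuth of (n_x, n_y) = atan2(0.455, -0.542) = 140°.

true dip 48°, dip direction 140°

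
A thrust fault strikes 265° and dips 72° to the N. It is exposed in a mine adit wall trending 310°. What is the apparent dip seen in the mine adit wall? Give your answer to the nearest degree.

65°

Angle between strike (265°) and section (310°): β = 45°.
tan α = tan 72° × sin 45° = 3.0777 × 0.7071 = 2.1763
α = arctan(2.1763) = 65.32°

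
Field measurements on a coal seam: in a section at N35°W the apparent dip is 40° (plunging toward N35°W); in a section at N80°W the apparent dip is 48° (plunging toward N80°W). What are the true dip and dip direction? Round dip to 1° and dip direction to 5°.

Represent each trace as a vector plunging at its apparent dip toward its trend (east-north-up frame): v₁ = (-0.439, 0.628, -0.643), v₂ = (-0.659, 0.116, -0.743).
n = v₁ × v₂ = (-0.392, 0.097, 0.362) (taken with n_z > 0).
Dip δ = arctan(|n_h|/n_z) = arctan(0.403/0.362) = 48.1°.
Dip direction = atan2(-0.392, 0.097) = 284° (azimuth of n's horizontal projection).

true dip 48°, dip direction 285°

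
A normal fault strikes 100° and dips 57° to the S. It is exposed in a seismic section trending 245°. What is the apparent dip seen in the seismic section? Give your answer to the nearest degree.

The section lies 35° from the strike.
tan α = tan 57° × sin 35° = 1.5399 × 0.5736 = 0.8832
α = arctan(0.8832) = 41.45°

41°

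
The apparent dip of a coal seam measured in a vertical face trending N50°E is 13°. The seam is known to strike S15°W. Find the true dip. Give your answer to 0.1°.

β = acute angle between strike S15°W and section N50°E = 35°.
tan(true dip) = tan 13° / sin 35° = 0.4025
true dip = arctan 0.4025 = 21.93°

21.9°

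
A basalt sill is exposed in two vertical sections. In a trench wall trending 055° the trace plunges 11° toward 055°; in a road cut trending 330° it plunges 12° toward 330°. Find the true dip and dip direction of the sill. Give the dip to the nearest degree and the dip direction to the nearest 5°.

Represent each trace as a vector plunging at its apparent dip toward its trend (east-north-up frame): v₁ = (0.804, 0.563, -0.191), v₂ = (-0.489, 0.847, -0.208).
The plane normal is n = v₁ × v₂ ∝ (0.045, 0.261, 0.957).
Dip δ = arctan(|n_h|/n_z) = arctan(0.264/0.957) = 15.4°.
The horizontal component of n points toward azimuth atan2(n_x, n_y) = 10°, the dip direction.

true dip 15°, dip direction 010°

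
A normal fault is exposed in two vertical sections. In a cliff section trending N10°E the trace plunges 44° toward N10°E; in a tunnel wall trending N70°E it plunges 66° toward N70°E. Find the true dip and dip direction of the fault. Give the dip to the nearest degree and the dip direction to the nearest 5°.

true dip 66°, dip direction 075°

Each apparent-dip line lies in the plane. As unit vectors (x east, y north, z up), v₁ plunges 44°→N10°E and v₂ plunges 66°→N70°E.
The plane normal is n = v₁ × v₂ ∝ (0.551, 0.151, 0.253).
Dip δ = arctan(|n_h|/n_z) = arctan(0.571/0.253) = 66.1°.
Dip direction = atan2(0.551, 0.151) = 75° (azimuth of n's horizontal projection).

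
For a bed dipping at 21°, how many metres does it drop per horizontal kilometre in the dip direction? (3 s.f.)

drop per km = 1000 × tan 21° = 1000 × 0.3839

384 m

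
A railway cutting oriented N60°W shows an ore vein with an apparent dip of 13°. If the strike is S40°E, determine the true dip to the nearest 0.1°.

β = acute angle between strike S40°E and section N60°W = 20°.
tan(true dip) = tan 13° / sin 20° = 0.6750
true dip = arctan 0.6750 = 34.02°

34.0°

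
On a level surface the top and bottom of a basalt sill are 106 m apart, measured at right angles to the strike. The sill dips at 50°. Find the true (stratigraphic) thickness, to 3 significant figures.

True thickness t = w · sin(dip) = 106 × sin 50°
t = 106 × 0.7660 = 81.201 m

81.2 m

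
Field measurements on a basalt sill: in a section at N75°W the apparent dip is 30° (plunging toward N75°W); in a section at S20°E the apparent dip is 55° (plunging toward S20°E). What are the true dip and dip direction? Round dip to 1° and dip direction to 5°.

true dip 66°, dip direction 210°

The two traces are lines in the plane: v₁ = (sin 285°·cos 30°, cos 285°·cos 30°, −sin 30°), v₂ = (sin 160°·cos 55°, cos 160°·cos 55°, −sin 55°).
n = v₁ × v₂ = (-0.453, -0.783, 0.407) (taken with n_z > 0).
True dip = arccos(n_z / |n|) = arccos(0.4101) = 65.8°.
Dip direction = atan2(-0.453, -0.783) = 210° (azimuth of n's horizontal projection).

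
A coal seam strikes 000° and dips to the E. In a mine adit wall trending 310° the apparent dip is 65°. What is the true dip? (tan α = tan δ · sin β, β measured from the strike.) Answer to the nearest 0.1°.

The section is 50° from the strike.
tan δ = tan α / sin β = tan 65° / sin 50° = 2.1445 / 0.7660 = 2.7995
true dip = arctan 2.7995 = 70.34°

70.3°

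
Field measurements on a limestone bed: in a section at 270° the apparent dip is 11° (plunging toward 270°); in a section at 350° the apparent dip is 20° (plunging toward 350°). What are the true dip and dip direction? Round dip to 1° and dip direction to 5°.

true dip 21°, dip direction 330°

Represent each trace as a vector plunging at its apparent dip toward its trend (east-north-up frame): v₁ = (-0.982, -0.000, -0.191), v₂ = (-0.163, 0.925, -0.342).
The plane normal is n = v₁ × v₂ ∝ (-0.177, 0.305, 0.908).
Dip δ = arctan(|n_h|/n_z) = arctan(0.352/0.908) = 21.2°.
Dip direction = atan2(-0.177, 0.305) = 330° (azimuth of n's horizontal projection).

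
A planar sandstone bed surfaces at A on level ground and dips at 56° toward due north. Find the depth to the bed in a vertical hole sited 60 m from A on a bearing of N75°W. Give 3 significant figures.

23.0 m

The hole lies 75° from the dip direction, so the down-dip offset is 60 × cos 75° = 15.53 m.
Depth = down-dip offset × tan(dip) = 15.53 × tan 56° = 15.53 × 1.4826
Depth = 23.02 m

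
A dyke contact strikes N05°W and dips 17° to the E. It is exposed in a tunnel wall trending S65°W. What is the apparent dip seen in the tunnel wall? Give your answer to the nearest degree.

16°

The section lies 70° from the strike.
tan α = tan 17° × sin 70° = 0.3057 × 0.9397 = 0.2873
α = arctan(0.2873) = 16.03°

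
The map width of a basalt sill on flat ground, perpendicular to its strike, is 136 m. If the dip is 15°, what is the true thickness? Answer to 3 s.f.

True thickness t = w · sin(dip) = 136 × sin 15°
t = 136 × 0.2588 = 35.199 m

35.2 m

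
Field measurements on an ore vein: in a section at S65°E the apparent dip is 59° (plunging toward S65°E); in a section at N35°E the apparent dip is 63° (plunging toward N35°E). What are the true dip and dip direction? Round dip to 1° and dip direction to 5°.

true dip 67°, dip direction 070°

The two traces are lines in the plane: v₁ = (sin 115°·cos 59°, cos 115°·cos 59°, −sin 59°), v₂ = (sin 35°·cos 63°, cos 35°·cos 63°, −sin 63°).
n = v₁ × v₂ = (0.513, 0.193, 0.230) (taken with n_z > 0).
tan δ = √(n_x²+n_y²)/n_z = 0.548/0.230, so δ = 67.2°.
Dip direction = atan2(0.513, 0.193) = 69° (azimuth of n's horizontal projection).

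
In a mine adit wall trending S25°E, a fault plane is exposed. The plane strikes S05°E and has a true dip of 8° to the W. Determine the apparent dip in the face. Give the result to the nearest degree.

3°

Angle between strike (S05°E) and section (S25°E): β = 20°.
tan(apparent dip) = tan 8° · sin 20° = 0.0481
α = arctan(0.0481) = 2.75°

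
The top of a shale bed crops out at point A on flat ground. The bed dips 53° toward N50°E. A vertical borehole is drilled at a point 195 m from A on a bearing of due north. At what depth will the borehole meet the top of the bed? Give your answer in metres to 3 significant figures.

The hole lies 50° from the dip direction, so the down-dip offset is 195 × cos 50° = 125.34 m.
Depth = down-dip offset × tan(dip) = 125.34 × tan 53° = 125.34 × 1.3270
Depth = 166.34 m

166 m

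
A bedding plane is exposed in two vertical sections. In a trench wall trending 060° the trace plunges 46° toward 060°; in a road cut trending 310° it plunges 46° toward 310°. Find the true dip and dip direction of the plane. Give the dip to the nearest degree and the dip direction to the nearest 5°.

true dip 61°, dip direction 005°

Each apparent-dip line lies in the plane. As unit vectors (x east, y north, z up), v₁ plunges 46°→060° and v₂ plunges 46°→310°.
n = v₁ × v₂ = (0.071, 0.816, 0.453) (taken with n_z > 0).
True dip = arccos(n_z / |n|) = arccos(0.4845) = 61.0°.
Dip direction = atan2(0.071, 0.816) = 5° (azimuth of n's horizontal projection).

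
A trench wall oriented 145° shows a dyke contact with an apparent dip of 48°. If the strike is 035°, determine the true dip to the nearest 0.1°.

β = acute angle between strike 035° and section 145° = 70°.
tan δ = tan α / sin β = tan 48° / sin 70° = 1.1106 / 0.9397 = 1.1819
δ = arctan(1.1819) = 49.77°

49.8°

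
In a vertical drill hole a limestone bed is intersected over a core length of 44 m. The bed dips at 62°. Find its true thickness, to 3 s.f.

20.7 m

True thickness t = h · cos(dip) = 44 × cos 62°
t = 44 × 0.4695 = 20.657 m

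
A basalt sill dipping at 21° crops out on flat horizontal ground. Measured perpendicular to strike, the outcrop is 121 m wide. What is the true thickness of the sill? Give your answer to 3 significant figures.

43.4 m

True thickness t = w · sin(dip) = 121 × sin 21°
t = 121 × 0.3584 = 43.363 m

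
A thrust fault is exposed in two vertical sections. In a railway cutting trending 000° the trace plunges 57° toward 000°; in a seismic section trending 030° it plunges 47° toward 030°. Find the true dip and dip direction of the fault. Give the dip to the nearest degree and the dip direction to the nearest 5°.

Each apparent-dip line lies in the plane. As unit vectors (x east, y north, z up), v₁ plunges 57°→000° and v₂ plunges 47°→030°.
The plane normal is n = v₁ × v₂ ∝ (-0.097, 0.286, 0.186).
True dip = arccos(n_z / |n|) = arccos(0.5238) = 58.4°.
The horizontal component of n points toward azimuth atan2(n_x, n_y) = 341°, the dip direction.

true dip 58°, dip direction 340°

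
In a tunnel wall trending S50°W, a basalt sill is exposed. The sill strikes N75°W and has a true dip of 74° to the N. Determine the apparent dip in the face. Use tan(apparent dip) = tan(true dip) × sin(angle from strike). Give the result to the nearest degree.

71°

The section lies 55° from the strike.
tan α = tan 74° × sin 55° = 3.4874 × 0.8192 = 2.8567
apparent dip = arctan 2.8567 = 70.71°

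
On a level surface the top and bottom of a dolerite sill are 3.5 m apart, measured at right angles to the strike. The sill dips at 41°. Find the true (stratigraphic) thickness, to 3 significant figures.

True thickness t = w · sin(dip) = 3.5 × sin 41°
t = 3.5 × 0.6561 = 2.296 m

2.30 m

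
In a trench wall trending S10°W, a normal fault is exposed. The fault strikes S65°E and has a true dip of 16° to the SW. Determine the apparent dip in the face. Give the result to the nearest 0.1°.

15.5°

The strike is S65°E and the section trends S10°W; the acute angle between them is β = 75°.
tan(apparent dip) = tan 16° · sin 75° = 0.2770
α = arctan(0.2770) = 15.48°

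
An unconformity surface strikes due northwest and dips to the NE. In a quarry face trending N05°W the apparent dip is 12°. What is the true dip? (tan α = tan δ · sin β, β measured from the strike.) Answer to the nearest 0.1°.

β = acute angle between strike due northwest and section N05°W = 40°.
tan δ = tan α / sin β = tan 12° / sin 40° = 0.2126 / 0.6428 = 0.3307
δ = arctan(0.3307) = 18.30°

18.3°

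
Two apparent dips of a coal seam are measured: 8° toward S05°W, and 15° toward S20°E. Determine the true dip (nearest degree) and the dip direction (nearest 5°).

Each apparent-dip line lies in the plane. As unit vectors (x east, y north, z up), v₁ plunges 8°→S05°W and v₂ plunges 15°→S20°E.
The plane normal is n = v₁ × v₂ ∝ (0.129, -0.068, 0.404).
Dip δ = arctan(|n_h|/n_z) = arctan(0.146/0.404) = 19.9°.
The horizontal component of n points toward azimuth atan2(n_x, n_y) = 118°, the dip direction.

true dip 20°, dip direction 120°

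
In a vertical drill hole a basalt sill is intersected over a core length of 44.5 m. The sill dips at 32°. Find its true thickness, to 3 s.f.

37.7 m

True thickness t = h · cos(dip) = 44.5 × cos 32°
t = 44.5 × 0.8480 = 37.738 m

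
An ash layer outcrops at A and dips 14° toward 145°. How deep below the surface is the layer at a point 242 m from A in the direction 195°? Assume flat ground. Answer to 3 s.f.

38.8 m

The hole lies 50° from the dip direction, so the down-dip offset is 242 × cos 50° = 155.55 m.
Depth = down-dip offset × tan(dip) = 155.55 × tan 14° = 155.55 × 0.2493
Depth = 38.78 m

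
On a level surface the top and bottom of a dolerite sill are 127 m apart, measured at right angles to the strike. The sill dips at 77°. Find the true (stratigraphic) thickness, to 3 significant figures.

True thickness t = w · sin(dip) = 127 × sin 77°
t = 127 × 0.9744 = 123.745 m

124 m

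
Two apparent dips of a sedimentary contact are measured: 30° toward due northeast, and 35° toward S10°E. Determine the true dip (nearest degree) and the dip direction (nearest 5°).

true dip 54°, dip direction 110°

Each apparent-dip line lies in the plane. As unit vectors (x east, y north, z up), v₁ plunges 30°→due northeast and v₂ plunges 35°→S10°E.
n = v₁ × v₂ = (0.755, -0.280, 0.581) (taken with n_z > 0).
True dip = arccos(n_z / |n|) = arccos(0.5853) = 54.2°.
Dip direction = azimuth of (n_x, n_y) = atan2(0.755, -0.280) = 110°.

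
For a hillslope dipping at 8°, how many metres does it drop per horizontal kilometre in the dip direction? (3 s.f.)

drop per km = 1000 × tan 8° = 1000 × 0.1405

141 m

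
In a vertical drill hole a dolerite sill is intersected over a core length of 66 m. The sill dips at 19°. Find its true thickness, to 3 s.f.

62.4 m

True thickness t = h · cos(dip) = 66 × cos 19°
t = 66 × 0.9455 = 62.404 m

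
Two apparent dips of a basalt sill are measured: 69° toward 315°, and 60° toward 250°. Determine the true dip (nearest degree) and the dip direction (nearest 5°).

Represent each trace as a vector plunging at its apparent dip toward its trend (east-north-up frame): v₁ = (-0.253, 0.253, -0.934), v₂ = (-0.470, -0.171, -0.866).
n = v₁ × v₂ = (-0.379, 0.219, 0.162) (taken with n_z > 0).
tan δ = √(n_x²+n_y²)/n_z = 0.438/0.162, so δ = 69.7°.
Dip direction = azimuth of (n_x, n_y) = atan2(-0.379, 0.219) = 300°.

true dip 70°, dip direction 300°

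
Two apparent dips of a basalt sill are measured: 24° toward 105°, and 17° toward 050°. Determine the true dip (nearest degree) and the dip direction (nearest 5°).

true dip 24°, dip direction 095°

Represent each trace as a vector plunging at its apparent dip toward its trend (east-north-up frame): v₁ = (0.882, -0.236, -0.407), v₂ = (0.733, 0.615, -0.292).
The plane normal is n = v₁ × v₂ ∝ (0.319, -0.040, 0.716).
True dip = arccos(n_z / |n|) = arccos(0.9121) = 24.2°.
The horizontal component of n points toward azimuth atan2(n_x, n_y) = 97°, the dip direction.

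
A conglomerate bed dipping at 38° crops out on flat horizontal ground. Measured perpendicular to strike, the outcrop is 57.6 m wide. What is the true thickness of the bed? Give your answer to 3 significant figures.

True thickness t = w · sin(dip) = 57.6 × sin 38°
t = 57.6 × 0.6157 = 35.462 m

35.5 m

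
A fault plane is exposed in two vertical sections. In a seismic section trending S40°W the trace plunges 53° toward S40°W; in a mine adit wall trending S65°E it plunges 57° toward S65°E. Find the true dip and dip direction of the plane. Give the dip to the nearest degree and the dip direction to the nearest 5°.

Each apparent-dip line lies in the plane. As unit vectors (x east, y north, z up), v₁ plunges 53°→S40°W and v₂ plunges 57°→S65°E.
Cross product v₁ × v₂ gives the pole to the plane: n ∝ (0.203, -0.719, 0.317).
True dip = arccos(n_z / |n|) = arccos(0.3904) = 67.0°.
Dip direction = azimuth of (n_x, n_y) = atan2(0.203, -0.719) = 164°.

true dip 67°, dip direction 165°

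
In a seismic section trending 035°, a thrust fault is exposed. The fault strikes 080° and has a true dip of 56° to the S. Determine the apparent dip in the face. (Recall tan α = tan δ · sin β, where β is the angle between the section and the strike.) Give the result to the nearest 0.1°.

The strike is 080° and the section trends 035°; the acute angle between them is β = 45°.
tan α = tan 56° × sin 45° = 1.4826 × 0.7071 = 1.0483
α = arctan(1.0483) = 46.35°

46.4°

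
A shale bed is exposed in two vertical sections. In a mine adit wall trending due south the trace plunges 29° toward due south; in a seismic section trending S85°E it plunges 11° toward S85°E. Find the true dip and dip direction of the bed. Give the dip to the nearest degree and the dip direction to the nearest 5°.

true dip 30°, dip direction 165°

Represent each trace as a vector plunging at its apparent dip toward its trend (east-north-up frame): v₁ = (0.000, -0.875, -0.485), v₂ = (0.978, -0.086, -0.191).
The plane normal is n = v₁ × v₂ ∝ (0.125, -0.474, 0.855).
tan δ = √(n_x²+n_y²)/n_z = 0.490/0.855, so δ = 29.8°.
Dip direction = atan2(0.125, -0.474) = 165° (azimuth of n's horizontal projection).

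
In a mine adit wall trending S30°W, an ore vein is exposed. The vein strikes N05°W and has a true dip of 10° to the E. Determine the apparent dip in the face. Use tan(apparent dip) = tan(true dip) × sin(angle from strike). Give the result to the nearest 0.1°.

5.8°

Angle between strike (N05°W) and section (S30°W): β = 35°.
tan α = tan 10° × sin 35° = 0.1763 × 0.5736 = 0.1011
α = arctan(0.1011) = 5.78°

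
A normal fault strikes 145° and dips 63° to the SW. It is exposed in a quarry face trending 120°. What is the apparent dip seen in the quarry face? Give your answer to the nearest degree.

Angle between strike (145°) and section (120°): β = 25°.
tan(apparent dip) = tan 63° · sin 25° = 0.8294
apparent dip = arctan 0.8294 = 39.67°

40°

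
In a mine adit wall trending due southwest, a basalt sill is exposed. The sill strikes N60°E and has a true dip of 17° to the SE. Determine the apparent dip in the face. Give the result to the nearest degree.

5°

The strike is N60°E and the section trends due southwest; the acute angle between them is β = 15°.
tan α = tan 17° × sin 15° = 0.3057 × 0.2588 = 0.0791
α = arctan(0.0791) = 4.52°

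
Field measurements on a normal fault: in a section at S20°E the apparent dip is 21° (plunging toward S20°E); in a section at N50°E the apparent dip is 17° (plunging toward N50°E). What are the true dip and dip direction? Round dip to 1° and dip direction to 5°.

The two traces are lines in the plane: v₁ = (sin 160°·cos 21°, cos 160°·cos 21°, −sin 21°), v₂ = (sin 50°·cos 17°, cos 50°·cos 17°, −sin 17°).
n = v₁ × v₂ = (0.477, -0.169, 0.839) (taken with n_z > 0).
Dip δ = arctan(|n_h|/n_z) = arctan(0.506/0.839) = 31.1°.
Dip direction = atan2(0.477, -0.169) = 110° (azimuth of n's horizontal projection).

true dip 31°, dip direction 110°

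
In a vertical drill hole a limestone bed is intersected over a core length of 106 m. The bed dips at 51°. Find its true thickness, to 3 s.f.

66.7 m

True thickness t = h · cos(dip) = 106 × cos 51°
t = 106 × 0.6293 = 66.708 m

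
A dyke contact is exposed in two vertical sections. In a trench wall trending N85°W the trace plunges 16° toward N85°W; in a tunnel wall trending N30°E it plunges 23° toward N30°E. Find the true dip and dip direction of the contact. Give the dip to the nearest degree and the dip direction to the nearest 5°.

true dip 34°, dip direction 340°

Each apparent-dip line lies in the plane. As unit vectors (x east, y north, z up), v₁ plunges 16°→N85°W and v₂ plunges 23°→N30°E.
Cross product v₁ × v₂ gives the pole to the plane: n ∝ (-0.187, 0.501, 0.802).
Dip δ = arctan(|n_h|/n_z) = arctan(0.535/0.802) = 33.7°.
The horizontal component of n points toward azimuth atan2(n_x, n_y) = 340°, the dip direction.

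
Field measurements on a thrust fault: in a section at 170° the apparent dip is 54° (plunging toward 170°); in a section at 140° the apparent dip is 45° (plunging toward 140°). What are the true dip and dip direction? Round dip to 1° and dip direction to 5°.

Each apparent-dip line lies in the plane. As unit vectors (x east, y north, z up), v₁ plunges 54°→170° and v₂ plunges 45°→140°.
Cross product v₁ × v₂ gives the pole to the plane: n ∝ (-0.029, -0.296, 0.208).
Dip δ = arctan(|n_h|/n_z) = arctan(0.297/0.208) = 55.0°.
Dip direction = atan2(-0.029, -0.296) = 186° (azimuth of n's horizontal projection).

true dip 55°, dip direction 185°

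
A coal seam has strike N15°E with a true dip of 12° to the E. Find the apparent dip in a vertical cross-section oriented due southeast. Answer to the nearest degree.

Angle between strike (N15°E) and section (due southeast): β = 60°.
tan(apparent dip) = tan 12° · sin 60° = 0.1841
α = arctan(0.1841) = 10.43°

10°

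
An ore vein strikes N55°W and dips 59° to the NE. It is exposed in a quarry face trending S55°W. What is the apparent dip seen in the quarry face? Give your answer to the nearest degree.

The strike is N55°W and the section trends S55°W; the acute angle between them is β = 70°.
tan α = tan 59° × sin 70° = 1.6643 × 0.9397 = 1.5639
α = arctan(1.5639) = 57.40°

57°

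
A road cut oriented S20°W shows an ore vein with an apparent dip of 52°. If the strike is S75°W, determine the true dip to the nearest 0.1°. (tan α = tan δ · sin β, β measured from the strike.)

57.4°

The section is 55° from the strike.
tan δ = tan α / sin β = tan 52° / sin 55° = 1.2799 / 0.8192 = 1.5625
δ = arctan(1.5625) = 57.38°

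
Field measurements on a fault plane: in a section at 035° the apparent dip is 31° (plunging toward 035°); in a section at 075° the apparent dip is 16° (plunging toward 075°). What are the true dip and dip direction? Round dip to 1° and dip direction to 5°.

The two traces are lines in the plane: v₁ = (sin 35°·cos 31°, cos 35°·cos 31°, −sin 31°), v₂ = (sin 75°·cos 16°, cos 75°·cos 16°, −sin 16°).
Cross product v₁ × v₂ gives the pole to the plane: n ∝ (0.065, 0.343, 0.530).
tan δ = √(n_x²+n_y²)/n_z = 0.349/0.530, so δ = 33.4°.
The horizontal component of n points toward azimuth atan2(n_x, n_y) = 11°, the dip direction.

true dip 33°, dip direction 010°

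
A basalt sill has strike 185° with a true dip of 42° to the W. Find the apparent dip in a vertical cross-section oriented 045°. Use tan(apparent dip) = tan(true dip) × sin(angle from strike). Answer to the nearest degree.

The section lies 40° from the strike.
tan α = tan 42° × sin 40° = 0.9004 × 0.6428 = 0.5788
α = arctan(0.5788) = 30.06°

30°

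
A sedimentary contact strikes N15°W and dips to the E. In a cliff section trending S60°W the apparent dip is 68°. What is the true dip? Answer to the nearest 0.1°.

68.7°

β = acute angle between strike N15°W and section S60°W = 75°.
tan(true dip) = tan 68° / sin 75° = 2.5624
δ = arctan(2.5624) = 68.68°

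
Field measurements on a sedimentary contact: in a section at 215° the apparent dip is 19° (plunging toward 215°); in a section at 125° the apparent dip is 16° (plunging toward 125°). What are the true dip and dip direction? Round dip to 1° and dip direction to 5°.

true dip 24°, dip direction 175°

The two traces are lines in the plane: v₁ = (sin 215°·cos 19°, cos 215°·cos 19°, −sin 19°), v₂ = (sin 125°·cos 16°, cos 125°·cos 16°, −sin 16°).
n = v₁ × v₂ = (0.034, -0.406, 0.909) (taken with n_z > 0).
True dip = arccos(n_z / |n|) = arccos(0.9126) = 24.1°.
Dip direction = atan2(0.034, -0.406) = 175° (azimuth of n's horizontal projection).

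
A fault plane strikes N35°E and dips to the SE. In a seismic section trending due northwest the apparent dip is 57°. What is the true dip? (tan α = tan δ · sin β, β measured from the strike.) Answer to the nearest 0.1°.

57.4°

β = acute angle between strike N35°E and section due northwest = 80°.
tan(true dip) = tan 57° / sin 80° = 1.5636
true dip = arctan 1.5636 = 57.40°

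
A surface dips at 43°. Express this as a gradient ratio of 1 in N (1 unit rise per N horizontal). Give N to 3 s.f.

1 in 1.07

1 : N means tan θ = 1/N, so N = 1/tan 43° = 1/0.9325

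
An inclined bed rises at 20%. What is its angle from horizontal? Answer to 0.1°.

11.3°

tan θ = 20/100 = 0.2000
θ = arctan(0.2000) = 11.31°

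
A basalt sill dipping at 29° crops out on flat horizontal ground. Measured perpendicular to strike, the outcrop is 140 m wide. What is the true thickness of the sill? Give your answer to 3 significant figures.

True thickness t = w · sin(dip) = 140 × sin 29°
t = 140 × 0.4848 = 67.873 m

67.9 m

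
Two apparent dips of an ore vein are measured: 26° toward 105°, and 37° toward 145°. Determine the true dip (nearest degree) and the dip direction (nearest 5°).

true dip 37°, dip direction 155°

Represent each trace as a vector plunging at its apparent dip toward its trend (east-north-up frame): v₁ = (0.868, -0.233, -0.438), v₂ = (0.458, -0.654, -0.602).
n = v₁ × v₂ = (0.147, -0.322, 0.461) (taken with n_z > 0).
True dip = arccos(n_z / |n|) = arccos(0.7937) = 37.5°.
Dip direction = atan2(0.147, -0.322) = 155° (azimuth of n's horizontal projection).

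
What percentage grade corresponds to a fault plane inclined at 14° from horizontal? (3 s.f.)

grade % = 100 × tan 14° = 100 × 0.2493

24.9%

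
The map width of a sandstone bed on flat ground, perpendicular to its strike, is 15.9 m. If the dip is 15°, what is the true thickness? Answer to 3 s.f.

True thickness t = w · sin(dip) = 15.9 × sin 15°
t = 15.9 × 0.2588 = 4.115 m

4.12 m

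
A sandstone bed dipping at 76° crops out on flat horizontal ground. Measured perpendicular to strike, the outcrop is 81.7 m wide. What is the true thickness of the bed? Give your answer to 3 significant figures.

True thickness t = w · sin(dip) = 81.7 × sin 76°
t = 81.7 × 0.9703 = 79.273 m

79.3 m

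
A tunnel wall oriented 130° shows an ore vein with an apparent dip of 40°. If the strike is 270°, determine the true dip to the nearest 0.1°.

52.5°

The section is 40° from the strike.
tan δ = tan α / sin β = tan 40° / sin 40° = 0.8391 / 0.6428 = 1.3054
true dip = arctan 1.3054 = 52.55°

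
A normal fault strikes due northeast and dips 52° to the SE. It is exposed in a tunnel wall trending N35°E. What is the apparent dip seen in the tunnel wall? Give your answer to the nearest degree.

Angle between strike (due northeast) and section (N35°E): β = 10°.
tan(apparent dip) = tan 52° · sin 10° = 0.2223
α = arctan(0.2223) = 12.53°

13°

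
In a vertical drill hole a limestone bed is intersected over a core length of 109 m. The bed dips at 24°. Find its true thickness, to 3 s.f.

99.6 m

True thickness t = h · cos(dip) = 109 × cos 24°
t = 109 × 0.9135 = 99.576 m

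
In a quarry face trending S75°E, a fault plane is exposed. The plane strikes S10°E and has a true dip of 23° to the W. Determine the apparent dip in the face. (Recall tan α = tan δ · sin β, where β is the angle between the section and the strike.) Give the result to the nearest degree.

Angle between strike (S10°E) and section (S75°E): β = 65°.
tan(apparent dip) = tan 23° · sin 65° = 0.3847
α = arctan(0.3847) = 21.04°

21°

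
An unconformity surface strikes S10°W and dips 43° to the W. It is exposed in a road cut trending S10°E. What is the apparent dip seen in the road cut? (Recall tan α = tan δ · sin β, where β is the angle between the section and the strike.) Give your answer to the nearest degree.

18°

The section lies 20° from the strike.
tan α = tan 43° × sin 20° = 0.9325 × 0.3420 = 0.3189
α = arctan(0.3189) = 17.69°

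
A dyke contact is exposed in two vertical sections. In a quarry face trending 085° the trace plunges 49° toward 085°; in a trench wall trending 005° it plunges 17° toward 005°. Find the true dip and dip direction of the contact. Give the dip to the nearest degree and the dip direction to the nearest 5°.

true dip 49°, dip direction 080°

Each apparent-dip line lies in the plane. As unit vectors (x east, y north, z up), v₁ plunges 49°→085° and v₂ plunges 17°→005°.
n = v₁ × v₂ = (0.702, 0.128, 0.618) (taken with n_z > 0).
Dip δ = arctan(|n_h|/n_z) = arctan(0.714/0.618) = 49.1°.
The horizontal component of n points toward azimuth atan2(n_x, n_y) = 80°, the dip direction.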